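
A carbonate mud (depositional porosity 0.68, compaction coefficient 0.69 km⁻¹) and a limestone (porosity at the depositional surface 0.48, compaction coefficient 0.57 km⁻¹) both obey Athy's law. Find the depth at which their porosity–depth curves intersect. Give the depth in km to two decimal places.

2.90 km

Set φ₀ₐ e^(−kₐz) = φ₀ᵦ e^(−kᵦz) ⇒ ln(φ₀ₐ/φ₀ᵦ) = (kₐ − kᵦ)·z
z = ln(0.68/0.48) / (0.69 − 0.57) = 0.3483 / 0.12 = 2.903 km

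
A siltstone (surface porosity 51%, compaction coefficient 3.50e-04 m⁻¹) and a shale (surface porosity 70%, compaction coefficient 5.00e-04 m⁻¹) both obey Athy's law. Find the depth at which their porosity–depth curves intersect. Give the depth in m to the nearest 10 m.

Working in km (1 km = 1000 m; β in km⁻¹ = β in m⁻¹ × 1000):
Set φ₀ₐ e^(−βₐZ) = φ₀ᵦ e^(−βᵦZ) ⇒ ln(φ₀ₐ/φ₀ᵦ) = (βₐ − βᵦ)·Z
Z = ln(0.51/0.7) / (0.35 − 0.5) = -0.3167 / -0.15 = 2.111 km

2110 m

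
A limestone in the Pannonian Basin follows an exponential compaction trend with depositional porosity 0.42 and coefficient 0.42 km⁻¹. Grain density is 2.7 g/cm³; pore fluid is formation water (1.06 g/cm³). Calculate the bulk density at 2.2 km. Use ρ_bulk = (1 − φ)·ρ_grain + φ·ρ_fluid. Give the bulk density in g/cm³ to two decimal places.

Porosity at depth: n = 0.42·exp(−0.42×2.2) = 0.42×0.3969 = 0.1667
Bulk density: ρ_b = (1−n)ρ_g + n·ρ_f = 0.8333×2.7 + 0.1667×1.06
       = 2.250 + 0.177 = 2.427 g/cm³

2.43 g/cm³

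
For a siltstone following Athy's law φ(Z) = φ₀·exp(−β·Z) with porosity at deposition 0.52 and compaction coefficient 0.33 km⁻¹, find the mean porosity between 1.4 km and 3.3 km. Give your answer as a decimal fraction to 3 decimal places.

⟨φ⟩ = (1/(Z₂−Z₁)) ∫ φ₀ e^(−βZ) dZ = φ₀·(e^(−β·Z₁) − e^(−β·Z₂)) / (β·(Z₂−Z₁))
e^(−0.33×1.4) = 0.6300; e^(−0.33×3.3) = 0.3366
⟨φ⟩ = 0.52 × (0.6300 − 0.3366) / (0.33 × 1.9) = 0.52 × 0.4681 = 0.2434

0.243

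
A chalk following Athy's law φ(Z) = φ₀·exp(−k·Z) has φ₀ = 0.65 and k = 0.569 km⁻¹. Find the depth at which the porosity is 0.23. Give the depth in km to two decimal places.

1.83 km

Invert Athy's law: Z = ln(φ₀/φ) / k
Z = ln(0.65/0.23) / 0.569 = ln(2.826) / 0.569 = 1.0389 / 0.569 = 1.826 km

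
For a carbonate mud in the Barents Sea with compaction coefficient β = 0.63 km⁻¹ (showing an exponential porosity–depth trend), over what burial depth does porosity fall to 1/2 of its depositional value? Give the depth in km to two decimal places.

1.10 km

n/n₀ = 1/2 ⇒ exp(−β·Z) = 1/2 ⇒ Z = ln(2) / β
Z = 0.6931 / 0.63 = 1.100 km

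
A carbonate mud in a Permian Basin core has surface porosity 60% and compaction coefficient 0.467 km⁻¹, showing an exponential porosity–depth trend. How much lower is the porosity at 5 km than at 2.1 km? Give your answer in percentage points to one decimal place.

φ(2.1) = 0.6·e^(−0.467×2.1) = 0.2250
φ(5) = 0.6·e^(−0.467×5) = 0.0581
Δφ = 0.2250 − 0.0581 = 0.1669

16.7 percentage points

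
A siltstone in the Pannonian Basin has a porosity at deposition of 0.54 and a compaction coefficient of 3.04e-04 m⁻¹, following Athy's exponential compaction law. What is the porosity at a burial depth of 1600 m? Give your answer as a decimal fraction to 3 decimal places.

Working in km (1 km = 1000 m; c in km⁻¹ = c in m⁻¹ × 1000):
φ = φ₀·exp(−c·d) = 0.54 × exp(−0.304 × 1.6) = 0.54 × exp(−0.4864)
  = 0.54 × 0.6148 = 0.3320

0.332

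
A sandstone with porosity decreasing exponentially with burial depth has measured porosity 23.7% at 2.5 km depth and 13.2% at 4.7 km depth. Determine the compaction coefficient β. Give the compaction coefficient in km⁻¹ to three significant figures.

Athy: φ(Z) = φ₀ e^(−βZ) ⇒ φ₁/φ₂ = e^{β(Z₂−Z₁)} ⇒ β = ln(φ₁/φ₂)/(Z₂−Z₁)
β = ln(0.237/0.132) / (4.7 − 2.5) = ln(1.795) / 2.2 = 0.5853 / 2.2 = 0.266 km⁻¹

0.266 km⁻¹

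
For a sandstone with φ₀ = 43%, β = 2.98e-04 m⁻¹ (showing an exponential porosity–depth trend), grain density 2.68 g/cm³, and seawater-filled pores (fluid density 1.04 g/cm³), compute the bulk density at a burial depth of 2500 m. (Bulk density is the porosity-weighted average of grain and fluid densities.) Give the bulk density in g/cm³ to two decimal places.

2.35 g/cm³

Working in km (1 km = 1000 m; β in km⁻¹ = β in m⁻¹ × 1000):
Porosity at depth: φ = 0.43·exp(−0.298×2.5) = 0.43×0.4747 = 0.2041
Bulk density: ρ_b = (1−φ)ρ_g + φ·ρ_f = 0.7959×2.68 + 0.2041×1.04
       = 2.133 + 0.212 = 2.345 g/cm³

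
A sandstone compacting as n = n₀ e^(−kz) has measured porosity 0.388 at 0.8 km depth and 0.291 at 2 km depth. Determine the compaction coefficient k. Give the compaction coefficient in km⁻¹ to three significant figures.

0.240 km⁻¹

Athy: n(z) = n₀ e^(−kz) ⇒ n₁/n₂ = e^{k(z₂−z₁)} ⇒ k = ln(n₁/n₂)/(z₂−z₁)
k = ln(0.388/0.291) / (2 − 0.8) = ln(1.333) / 1.2 = 0.2877 / 1.2 = 0.2397 km⁻¹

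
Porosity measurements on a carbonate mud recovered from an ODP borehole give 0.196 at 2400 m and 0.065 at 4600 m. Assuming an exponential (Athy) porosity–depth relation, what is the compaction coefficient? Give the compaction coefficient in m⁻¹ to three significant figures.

0.000502 m⁻¹

Working in km (1 km = 1000 m; β in km⁻¹ = β in m⁻¹ × 1000):
Athy: φ(z) = φ₀ e^(−βz) ⇒ φ₁/φ₂ = e^{β(z₂−z₁)} ⇒ β = ln(φ₁/φ₂)/(z₂−z₁)
β = ln(0.196/0.065) / (4.6 − 2.4) = ln(3.015) / 2.2 = 1.1037 / 2.2 = 0.5017 km⁻¹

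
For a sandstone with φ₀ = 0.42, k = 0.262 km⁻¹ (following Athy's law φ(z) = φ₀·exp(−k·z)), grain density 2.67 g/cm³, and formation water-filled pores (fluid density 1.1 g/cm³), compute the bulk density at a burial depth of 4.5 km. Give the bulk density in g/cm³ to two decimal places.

2.47 g/cm³

Porosity at depth: φ = 0.42·exp(−0.262×4.5) = 0.42×0.3076 = 0.1292
Bulk density: ρ_b = (1−φ)ρ_g + φ·ρ_f = 0.8708×2.67 + 0.1292×1.1
       = 2.325 + 0.142 = 2.467 g/cm³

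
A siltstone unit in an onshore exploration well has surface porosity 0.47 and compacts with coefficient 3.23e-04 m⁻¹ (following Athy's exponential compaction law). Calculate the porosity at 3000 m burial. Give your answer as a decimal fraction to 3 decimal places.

0.178

Working in km (1 km = 1000 m; k in km⁻¹ = k in m⁻¹ × 1000):
phi = phi₀·exp(−k·z) = 0.47 × exp(−0.323 × 3) = 0.47 × exp(−0.969)
  = 0.47 × 0.3795 = 0.1783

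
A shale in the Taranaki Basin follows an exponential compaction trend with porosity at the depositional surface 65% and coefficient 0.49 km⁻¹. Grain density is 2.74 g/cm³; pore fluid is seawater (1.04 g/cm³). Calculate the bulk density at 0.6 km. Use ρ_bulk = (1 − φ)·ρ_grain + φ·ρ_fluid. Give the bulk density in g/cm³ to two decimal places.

1.92 g/cm³

Porosity at depth: n = 0.65·exp(−0.49×0.6) = 0.65×0.7453 = 0.4844
Bulk density: ρ_b = (1−n)ρ_g + n·ρ_f = 0.5156×2.74 + 0.4844×1.04
       = 1.413 + 0.504 = 1.916 g/cm³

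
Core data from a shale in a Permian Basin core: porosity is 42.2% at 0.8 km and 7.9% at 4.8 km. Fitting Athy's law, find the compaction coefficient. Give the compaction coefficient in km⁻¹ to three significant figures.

Athy: n(z) = n₀ e^(−βz) ⇒ n₁/n₂ = e^{β(z₂−z₁)} ⇒ β = ln(n₁/n₂)/(z₂−z₁)
β = ln(0.422/0.079) / (4.8 − 0.8) = ln(5.342) / 4 = 1.6756 / 4 = 0.4189 km⁻¹

0.419 km⁻¹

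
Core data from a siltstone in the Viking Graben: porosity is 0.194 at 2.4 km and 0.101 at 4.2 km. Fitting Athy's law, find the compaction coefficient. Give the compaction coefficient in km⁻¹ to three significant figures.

0.363 km⁻¹

Athy: n(z) = n₀ e^(−cz) ⇒ n₁/n₂ = e^{c(z₂−z₁)} ⇒ c = ln(n₁/n₂)/(z₂−z₁)
c = ln(0.194/0.101) / (4.2 − 2.4) = ln(1.921) / 1.8 = 0.6527 / 1.8 = 0.3626 km⁻¹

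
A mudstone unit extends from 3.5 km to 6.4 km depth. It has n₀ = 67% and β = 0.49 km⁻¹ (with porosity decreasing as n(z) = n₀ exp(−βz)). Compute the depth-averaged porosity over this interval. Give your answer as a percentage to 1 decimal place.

6.4%

⟨n⟩ = (1/(z₂−z₁)) ∫ n₀ e^(−βz) dz = n₀·(e^(−β·z₁) − e^(−β·z₂)) / (β·(z₂−z₁))
e^(−0.49×3.5) = 0.1800; e^(−0.49×6.4) = 0.0435
⟨n⟩ = 0.67 × (0.1800 − 0.0435) / (0.49 × 2.9) = 0.67 × 0.0961 = 0.0644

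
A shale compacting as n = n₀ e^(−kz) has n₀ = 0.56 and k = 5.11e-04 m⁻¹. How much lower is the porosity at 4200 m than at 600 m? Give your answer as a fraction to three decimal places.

0.347

Working in km (1 km = 1000 m; k in km⁻¹ = k in m⁻¹ × 1000):
n(0.6) = 0.56·e^(−0.511×0.6) = 0.4121
n(4.2) = 0.56·e^(−0.511×4.2) = 0.0655
Δn = 0.4121 − 0.0655 = 0.3466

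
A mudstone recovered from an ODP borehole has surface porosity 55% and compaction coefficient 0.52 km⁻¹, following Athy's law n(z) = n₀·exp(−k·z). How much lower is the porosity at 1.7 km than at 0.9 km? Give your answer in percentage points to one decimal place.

11.7 percentage points

n(0.9) = 0.55·e^(−0.52×0.9) = 0.3444
n(1.7) = 0.55·e^(−0.52×1.7) = 0.2272
Δn = 0.3444 − 0.2272 = 0.1172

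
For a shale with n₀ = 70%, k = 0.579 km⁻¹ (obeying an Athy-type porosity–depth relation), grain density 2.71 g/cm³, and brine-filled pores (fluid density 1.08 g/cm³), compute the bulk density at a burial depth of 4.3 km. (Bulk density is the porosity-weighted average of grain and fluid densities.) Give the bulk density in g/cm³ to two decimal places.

Porosity at depth: n = 0.7·exp(−0.579×4.3) = 0.7×0.0829 = 0.0581
Bulk density: ρ_b = (1−n)ρ_g + n·ρ_f = 0.9419×2.71 + 0.0581×1.08
       = 2.553 + 0.063 = 2.615 g/cm³

2.62 g/cm³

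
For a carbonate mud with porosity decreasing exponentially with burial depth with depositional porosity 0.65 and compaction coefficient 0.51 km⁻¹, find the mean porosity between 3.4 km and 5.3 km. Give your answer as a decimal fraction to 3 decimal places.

⟨n⟩ = (1/(z₂−z₁)) ∫ n₀ e^(−kz) dz = n₀·(e^(−k·z₁) − e^(−k·z₂)) / (k·(z₂−z₁))
e^(−0.51×3.4) = 0.1766; e^(−0.51×5.3) = 0.0670
⟨n⟩ = 0.65 × (0.1766 − 0.0670) / (0.51 × 1.9) = 0.65 × 0.1131 = 0.0735

0.074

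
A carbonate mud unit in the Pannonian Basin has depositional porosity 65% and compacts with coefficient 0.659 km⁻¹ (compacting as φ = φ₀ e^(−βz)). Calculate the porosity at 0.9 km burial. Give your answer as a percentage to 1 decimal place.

35.9%

φ = φ₀·exp(−β·z) = 0.65 × exp(−0.659 × 0.9) = 0.65 × exp(−0.5931)
  = 0.65 × 0.5526 = 0.3592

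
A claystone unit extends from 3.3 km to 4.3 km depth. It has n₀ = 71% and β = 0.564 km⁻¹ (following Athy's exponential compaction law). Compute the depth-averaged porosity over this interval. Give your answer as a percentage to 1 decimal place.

⟨n⟩ = (1/(z₂−z₁)) ∫ n₀ e^(−βz) dz = n₀·(e^(−β·z₁) − e^(−β·z₂)) / (β·(z₂−z₁))
e^(−0.564×3.3) = 0.1555; e^(−0.564×4.3) = 0.0885
⟨n⟩ = 0.71 × (0.1555 − 0.0885) / (0.564 × 1) = 0.71 × 0.1188 = 0.0844

8.4%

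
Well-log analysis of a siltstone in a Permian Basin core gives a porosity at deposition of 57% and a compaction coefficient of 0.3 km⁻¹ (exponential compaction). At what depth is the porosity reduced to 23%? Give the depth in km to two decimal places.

Invert Athy's law: z = ln(phi₀/phi) / k
z = ln(0.57/0.23) / 0.3 = ln(2.478) / 0.3 = 0.9076 / 0.3 = 3.025 km

3.03 km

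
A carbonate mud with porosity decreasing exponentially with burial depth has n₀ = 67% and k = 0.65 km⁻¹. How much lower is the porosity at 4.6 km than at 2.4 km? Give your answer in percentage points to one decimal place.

n(2.4) = 0.67·e^(−0.65×2.4) = 0.1408
n(4.6) = 0.67·e^(−0.65×4.6) = 0.0337
Δn = 0.1408 − 0.0337 = 0.1071

10.7 percentage points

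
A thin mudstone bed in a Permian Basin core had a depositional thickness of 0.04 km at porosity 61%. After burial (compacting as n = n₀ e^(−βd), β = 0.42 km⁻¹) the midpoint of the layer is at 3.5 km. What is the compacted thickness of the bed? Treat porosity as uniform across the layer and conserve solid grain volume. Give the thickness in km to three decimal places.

0.018 km

Porosity at 3.5 km: n = 0.61·exp(−0.42×3.5) = 0.1403
Solid-volume conservation: h(1−n) = h₀(1−n₀) ⇒ h = h₀·(1−n₀)/(1−n)
h = 0.04 × (1 − 0.61)/(1 − 0.1403) = 0.04 × 0.4536 = 0.0181 km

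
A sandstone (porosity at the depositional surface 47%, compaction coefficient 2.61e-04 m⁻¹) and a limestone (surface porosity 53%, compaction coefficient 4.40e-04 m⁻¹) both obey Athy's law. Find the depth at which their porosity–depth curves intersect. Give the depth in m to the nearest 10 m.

670 m

Working in km (1 km = 1000 m; β in km⁻¹ = β in m⁻¹ × 1000):
Set φ₀ₐ e^(−βₐd) = φ₀ᵦ e^(−βᵦd) ⇒ ln(φ₀ₐ/φ₀ᵦ) = (βₐ − βᵦ)·d
d = ln(0.47/0.53) / (0.261 − 0.44) = -0.1201 / -0.179 = 0.671 km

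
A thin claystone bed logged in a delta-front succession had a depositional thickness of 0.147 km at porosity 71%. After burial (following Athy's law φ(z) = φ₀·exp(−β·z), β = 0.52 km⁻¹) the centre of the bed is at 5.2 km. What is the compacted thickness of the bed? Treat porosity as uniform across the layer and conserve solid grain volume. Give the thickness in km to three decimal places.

Porosity at 5.2 km: φ = 0.71·exp(−0.52×5.2) = 0.0475
Solid-volume conservation: h(1−φ) = h₀(1−φ₀) ⇒ h = h₀·(1−φ₀)/(1−φ)
h = 0.147 × (1 − 0.71)/(1 − 0.0475) = 0.147 × 0.3045 = 0.0448 km

0.045 km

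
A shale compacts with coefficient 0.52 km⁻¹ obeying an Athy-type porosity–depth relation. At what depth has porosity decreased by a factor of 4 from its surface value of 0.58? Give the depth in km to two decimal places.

n/n₀ = 1/4 ⇒ exp(−β·d) = 1/4 ⇒ d = ln(4) / β
d = 1.3863 / 0.52 = 2.666 km

2.67 km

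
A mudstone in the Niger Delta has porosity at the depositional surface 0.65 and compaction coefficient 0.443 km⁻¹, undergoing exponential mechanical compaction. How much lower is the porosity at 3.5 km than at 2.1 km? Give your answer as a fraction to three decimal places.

0.118

φ(2.1) = 0.65·e^(−0.443×2.1) = 0.2564
φ(3.5) = 0.65·e^(−0.443×3.5) = 0.1379
Δφ = 0.2564 − 0.1379 = 0.1185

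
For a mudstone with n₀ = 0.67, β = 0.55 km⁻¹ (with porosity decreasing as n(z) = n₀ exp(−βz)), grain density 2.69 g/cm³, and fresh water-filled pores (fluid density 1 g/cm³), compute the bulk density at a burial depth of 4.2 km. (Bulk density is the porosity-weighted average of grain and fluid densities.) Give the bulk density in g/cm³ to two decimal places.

Porosity at depth: n = 0.67·exp(−0.55×4.2) = 0.67×0.0993 = 0.0665
Bulk density: ρ_b = (1−n)ρ_g + n·ρ_f = 0.9335×2.69 + 0.0665×1
       = 2.511 + 0.067 = 2.578 g/cm³

2.58 g/cm³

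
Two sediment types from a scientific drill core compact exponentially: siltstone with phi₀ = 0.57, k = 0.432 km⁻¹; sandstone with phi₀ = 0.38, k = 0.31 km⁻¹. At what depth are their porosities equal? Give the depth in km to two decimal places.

Set phi₀ₐ e^(−kₐZ) = phi₀ᵦ e^(−kᵦZ) ⇒ ln(phi₀ₐ/phi₀ᵦ) = (kₐ − kᵦ)·Z
Z = ln(0.57/0.38) / (0.432 − 0.31) = 0.4055 / 0.122 = 3.323 km

3.32 km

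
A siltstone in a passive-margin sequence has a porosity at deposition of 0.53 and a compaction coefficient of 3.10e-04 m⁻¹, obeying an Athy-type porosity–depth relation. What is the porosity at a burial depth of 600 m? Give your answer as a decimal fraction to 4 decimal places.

Working in km (1 km = 1000 m; β in km⁻¹ = β in m⁻¹ × 1000):
n = n₀·exp(−β·d) = 0.53 × exp(−0.31 × 0.6) = 0.53 × exp(−0.186)
  = 0.53 × 0.8303 = 0.4400

0.4400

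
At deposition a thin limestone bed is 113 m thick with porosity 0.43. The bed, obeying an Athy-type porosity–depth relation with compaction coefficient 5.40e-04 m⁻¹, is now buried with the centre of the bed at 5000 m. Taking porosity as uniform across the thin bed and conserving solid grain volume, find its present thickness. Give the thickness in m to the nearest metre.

66 m

Working in km (1 km = 1000 m; c in km⁻¹ = c in m⁻¹ × 1000):
Porosity at 5 km: φ = 0.43·exp(−0.54×5) = 0.0289
Solid-volume conservation: h(1−φ) = h₀(1−φ₀) ⇒ h = h₀·(1−φ₀)/(1−φ)
h = 0.113 × (1 − 0.43)/(1 − 0.0289) = 0.113 × 0.5870 = 0.0663 km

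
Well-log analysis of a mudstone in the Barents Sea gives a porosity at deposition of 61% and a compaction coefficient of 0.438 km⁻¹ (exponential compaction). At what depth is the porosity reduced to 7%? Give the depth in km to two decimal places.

Invert Athy's law: d = ln(n₀/n) / k
d = ln(0.61/0.07) / 0.438 = ln(8.714) / 0.438 = 2.1650 / 0.438 = 4.943 km

4.94 km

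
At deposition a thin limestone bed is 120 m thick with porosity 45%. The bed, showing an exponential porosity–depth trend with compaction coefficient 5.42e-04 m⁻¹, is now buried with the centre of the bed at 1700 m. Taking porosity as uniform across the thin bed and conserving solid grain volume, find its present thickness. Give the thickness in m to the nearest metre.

Working in km (1 km = 1000 m; k in km⁻¹ = k in m⁻¹ × 1000):
Porosity at 1.7 km: n = 0.45·exp(−0.542×1.7) = 0.1791
Solid-volume conservation: h(1−n) = h₀(1−n₀) ⇒ h = h₀·(1−n₀)/(1−n)
h = 0.12 × (1 − 0.45)/(1 − 0.1791) = 0.12 × 0.6700 = 0.0804 km

80 m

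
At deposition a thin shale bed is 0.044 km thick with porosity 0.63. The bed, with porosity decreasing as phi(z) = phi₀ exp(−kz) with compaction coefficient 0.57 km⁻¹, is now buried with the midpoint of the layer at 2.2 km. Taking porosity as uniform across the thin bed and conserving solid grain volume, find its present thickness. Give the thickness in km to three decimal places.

0.020 km

Porosity at 2.2 km: phi = 0.63·exp(−0.57×2.2) = 0.1798
Solid-volume conservation: h(1−phi) = h₀(1−phi₀) ⇒ h = h₀·(1−phi₀)/(1−phi)
h = 0.044 × (1 − 0.63)/(1 − 0.1798) = 0.044 × 0.4511 = 0.0198 km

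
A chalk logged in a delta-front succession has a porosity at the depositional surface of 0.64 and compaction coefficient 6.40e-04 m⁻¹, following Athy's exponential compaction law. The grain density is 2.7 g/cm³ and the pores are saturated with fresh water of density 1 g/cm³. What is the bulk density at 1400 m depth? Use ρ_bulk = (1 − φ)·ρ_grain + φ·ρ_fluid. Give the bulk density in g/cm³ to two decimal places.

2.26 g/cm³

Working in km (1 km = 1000 m; c in km⁻¹ = c in m⁻¹ × 1000):
Porosity at depth: phi = 0.64·exp(−0.64×1.4) = 0.64×0.4082 = 0.2612
Bulk density: ρ_b = (1−phi)ρ_g + phi·ρ_f = 0.7388×2.7 + 0.2612×1
       = 1.995 + 0.261 = 2.256 g/cm³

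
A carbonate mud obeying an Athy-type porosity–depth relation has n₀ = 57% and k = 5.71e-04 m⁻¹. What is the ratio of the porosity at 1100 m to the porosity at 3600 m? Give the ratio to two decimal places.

Working in km (1 km = 1000 m; k in km⁻¹ = k in m⁻¹ × 1000):
n(Z₁)/n(Z₂) = e^(−k·Z₁)/e^(−k·Z₂) = e^{k(Z₂−Z₁)}
= exp(0.571 × 2.5) = exp(1.427) = 4.1683

4.17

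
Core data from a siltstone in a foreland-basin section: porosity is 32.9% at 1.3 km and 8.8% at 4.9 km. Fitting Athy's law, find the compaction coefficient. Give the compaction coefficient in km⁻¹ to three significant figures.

Athy: φ(z) = φ₀ e^(−cz) ⇒ φ₁/φ₂ = e^{c(z₂−z₁)} ⇒ c = ln(φ₁/φ₂)/(z₂−z₁)
c = ln(0.329/0.088) / (4.9 − 1.3) = ln(3.739) / 3.6 = 1.3187 / 3.6 = 0.3663 km⁻¹

0.366 km⁻¹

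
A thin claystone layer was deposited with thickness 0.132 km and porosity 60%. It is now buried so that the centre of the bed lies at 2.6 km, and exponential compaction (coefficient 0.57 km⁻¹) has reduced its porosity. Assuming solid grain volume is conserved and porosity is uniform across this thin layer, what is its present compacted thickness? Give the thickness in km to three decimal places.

Porosity at 2.6 km: phi = 0.6·exp(−0.57×2.6) = 0.1363
Solid-volume conservation: h(1−phi) = h₀(1−phi₀) ⇒ h = h₀·(1−phi₀)/(1−phi)
h = 0.132 × (1 − 0.6)/(1 − 0.1363) = 0.132 × 0.4631 = 0.0611 km

0.061 km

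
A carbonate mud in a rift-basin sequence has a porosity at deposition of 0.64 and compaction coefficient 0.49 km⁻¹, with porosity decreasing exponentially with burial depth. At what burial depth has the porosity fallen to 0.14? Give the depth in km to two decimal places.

3.10 km

Invert Athy's law: d = ln(φ₀/φ) / β
d = ln(0.64/0.14) / 0.49 = ln(4.571) / 0.49 = 1.5198 / 0.49 = 3.102 km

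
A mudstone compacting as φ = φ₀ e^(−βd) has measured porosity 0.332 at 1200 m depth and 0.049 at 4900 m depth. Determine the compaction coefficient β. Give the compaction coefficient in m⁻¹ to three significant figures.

0.000517 m⁻¹

Working in km (1 km = 1000 m; β in km⁻¹ = β in m⁻¹ × 1000):
Athy: φ(d) = φ₀ e^(−βd) ⇒ φ₁/φ₂ = e^{β(d₂−d₁)} ⇒ β = ln(φ₁/φ₂)/(d₂−d₁)
β = ln(0.332/0.049) / (4.9 − 1.2) = ln(6.776) / 3.7 = 1.9133 / 3.7 = 0.5171 km⁻¹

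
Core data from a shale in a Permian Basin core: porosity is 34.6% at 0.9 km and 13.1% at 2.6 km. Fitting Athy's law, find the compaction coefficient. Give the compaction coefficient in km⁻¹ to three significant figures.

Athy: phi(d) = phi₀ e^(−kd) ⇒ phi₁/phi₂ = e^{k(d₂−d₁)} ⇒ k = ln(phi₁/phi₂)/(d₂−d₁)
k = ln(0.346/0.131) / (2.6 − 0.9) = ln(2.641) / 1.7 = 0.9712 / 1.7 = 0.5713 km⁻¹

0.571 km⁻¹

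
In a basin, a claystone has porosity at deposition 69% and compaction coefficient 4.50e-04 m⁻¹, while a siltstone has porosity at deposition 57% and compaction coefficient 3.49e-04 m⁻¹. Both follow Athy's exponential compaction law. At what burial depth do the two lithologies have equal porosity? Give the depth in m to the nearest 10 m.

Working in km (1 km = 1000 m; β in km⁻¹ = β in m⁻¹ × 1000):
Set n₀ₐ e^(−βₐz) = n₀ᵦ e^(−βᵦz) ⇒ ln(n₀ₐ/n₀ᵦ) = (βₐ − βᵦ)·z
z = ln(0.69/0.57) / (0.45 − 0.349) = 0.1911 / 0.101 = 1.892 km

1890 m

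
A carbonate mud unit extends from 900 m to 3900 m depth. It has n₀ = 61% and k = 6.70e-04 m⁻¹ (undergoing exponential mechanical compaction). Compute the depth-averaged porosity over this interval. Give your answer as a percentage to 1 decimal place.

14.4%

Working in km (1 km = 1000 m; k in km⁻¹ = k in m⁻¹ × 1000):
⟨n⟩ = (1/(d₂−d₁)) ∫ n₀ e^(−kd) dd = n₀·(e^(−k·d₁) − e^(−k·d₂)) / (k·(d₂−d₁))
e^(−0.67×0.9) = 0.5472; e^(−0.67×3.9) = 0.0733
⟨n⟩ = 0.61 × (0.5472 − 0.0733) / (0.67 × 3) = 0.61 × 0.2357 = 0.1438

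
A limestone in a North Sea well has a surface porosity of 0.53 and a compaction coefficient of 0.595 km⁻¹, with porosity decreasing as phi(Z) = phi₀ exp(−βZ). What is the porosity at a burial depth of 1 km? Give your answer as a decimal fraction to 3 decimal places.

phi = phi₀·exp(−β·Z) = 0.53 × exp(−0.595 × 1) = 0.53 × exp(−0.595)
  = 0.53 × 0.5516 = 0.2923

0.292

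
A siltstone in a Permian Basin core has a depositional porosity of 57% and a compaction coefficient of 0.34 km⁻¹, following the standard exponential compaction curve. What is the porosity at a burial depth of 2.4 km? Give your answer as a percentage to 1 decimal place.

n = n₀·exp(−k·d) = 0.57 × exp(−0.34 × 2.4) = 0.57 × exp(−0.816)
  = 0.57 × 0.4422 = 0.2521

25.2%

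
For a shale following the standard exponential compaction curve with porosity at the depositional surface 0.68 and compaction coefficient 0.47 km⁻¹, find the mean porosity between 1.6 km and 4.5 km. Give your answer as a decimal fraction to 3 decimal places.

⟨phi⟩ = (1/(Z₂−Z₁)) ∫ phi₀ e^(−cZ) dZ = phi₀·(e^(−c·Z₁) − e^(−c·Z₂)) / (c·(Z₂−Z₁))
e^(−0.47×1.6) = 0.4714; e^(−0.47×4.5) = 0.1206
⟨phi⟩ = 0.68 × (0.4714 − 0.1206) / (0.47 × 2.9) = 0.68 × 0.2574 = 0.1750

0.175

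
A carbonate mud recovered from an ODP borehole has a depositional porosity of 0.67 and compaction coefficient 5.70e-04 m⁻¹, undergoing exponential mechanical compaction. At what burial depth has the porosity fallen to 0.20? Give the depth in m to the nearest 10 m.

Working in km (1 km = 1000 m; β in km⁻¹ = β in m⁻¹ × 1000):
Invert Athy's law: z = ln(phi₀/phi) / β
z = ln(0.67/0.2) / 0.57 = ln(3.35) / 0.57 = 1.2090 / 0.57 = 2.121 km

2120 m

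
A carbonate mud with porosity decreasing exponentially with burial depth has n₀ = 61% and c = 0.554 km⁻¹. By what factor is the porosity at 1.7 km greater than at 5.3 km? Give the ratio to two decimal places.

7.35

n(Z₁)/n(Z₂) = e^(−c·Z₁)/e^(−c·Z₂) = e^{c(Z₂−Z₁)}
= exp(0.554 × 3.6) = exp(1.994) = 7.3478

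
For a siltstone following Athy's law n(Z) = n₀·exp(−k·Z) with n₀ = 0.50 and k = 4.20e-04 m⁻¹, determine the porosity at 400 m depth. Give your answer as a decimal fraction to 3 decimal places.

0.423

Working in km (1 km = 1000 m; k in km⁻¹ = k in m⁻¹ × 1000):
n = n₀·exp(−k·Z) = 0.5 × exp(−0.42 × 0.4) = 0.5 × exp(−0.168)
  = 0.5 × 0.8454 = 0.4227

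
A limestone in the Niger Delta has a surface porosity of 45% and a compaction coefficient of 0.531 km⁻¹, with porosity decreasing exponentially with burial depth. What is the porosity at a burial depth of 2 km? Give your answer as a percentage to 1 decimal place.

15.6%

φ = φ₀·exp(−c·Z) = 0.45 × exp(−0.531 × 2) = 0.45 × exp(−1.062)
  = 0.45 × 0.3458 = 0.1556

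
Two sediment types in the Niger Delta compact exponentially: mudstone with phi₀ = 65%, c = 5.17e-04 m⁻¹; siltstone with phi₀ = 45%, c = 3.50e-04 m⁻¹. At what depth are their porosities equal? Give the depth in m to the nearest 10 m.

2200 m

Working in km (1 km = 1000 m; c in km⁻¹ = c in m⁻¹ × 1000):
Set phi₀ₐ e^(−cₐd) = phi₀ᵦ e^(−cᵦd) ⇒ ln(phi₀ₐ/phi₀ᵦ) = (cₐ − cᵦ)·d
d = ln(0.65/0.45) / (0.517 − 0.35) = 0.3677 / 0.167 = 2.202 km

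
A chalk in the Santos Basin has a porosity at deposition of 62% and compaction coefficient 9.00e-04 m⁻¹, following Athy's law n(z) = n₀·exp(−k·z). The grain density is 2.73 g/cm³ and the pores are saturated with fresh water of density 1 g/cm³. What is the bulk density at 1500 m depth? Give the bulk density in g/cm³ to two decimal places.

2.45 g/cm³

Working in km (1 km = 1000 m; k in km⁻¹ = k in m⁻¹ × 1000):
Porosity at depth: n = 0.62·exp(−0.9×1.5) = 0.62×0.2592 = 0.1607
Bulk density: ρ_b = (1−n)ρ_g + n·ρ_f = 0.8393×2.73 + 0.1607×1
       = 2.291 + 0.161 = 2.452 g/cm³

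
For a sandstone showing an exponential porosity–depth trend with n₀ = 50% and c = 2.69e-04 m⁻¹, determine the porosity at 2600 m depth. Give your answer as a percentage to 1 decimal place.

24.8%

Working in km (1 km = 1000 m; c in km⁻¹ = c in m⁻¹ × 1000):
n = n₀·exp(−c·Z) = 0.5 × exp(−0.269 × 2.6) = 0.5 × exp(−0.6994)
  = 0.5 × 0.4969 = 0.2484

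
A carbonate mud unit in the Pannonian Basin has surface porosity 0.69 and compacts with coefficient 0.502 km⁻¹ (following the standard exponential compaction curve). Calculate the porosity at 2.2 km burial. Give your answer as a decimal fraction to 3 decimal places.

0.229

phi = phi₀·exp(−c·d) = 0.69 × exp(−0.502 × 2.2) = 0.69 × exp(−1.104)
  = 0.69 × 0.3314 = 0.2287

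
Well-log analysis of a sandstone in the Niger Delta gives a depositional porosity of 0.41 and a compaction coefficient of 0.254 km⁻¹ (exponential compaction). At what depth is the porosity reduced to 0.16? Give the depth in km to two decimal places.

Invert Athy's law: Z = ln(phi₀/phi) / c
Z = ln(0.41/0.16) / 0.254 = ln(2.562) / 0.254 = 0.9410 / 0.254 = 3.705 km

3.70 km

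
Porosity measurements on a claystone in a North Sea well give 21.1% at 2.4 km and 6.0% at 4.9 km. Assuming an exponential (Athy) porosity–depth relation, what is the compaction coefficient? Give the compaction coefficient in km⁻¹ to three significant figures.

Athy: n(Z) = n₀ e^(−βZ) ⇒ n₁/n₂ = e^{β(Z₂−Z₁)} ⇒ β = ln(n₁/n₂)/(Z₂−Z₁)
β = ln(0.211/0.06) / (4.9 − 2.4) = ln(3.517) / 2.5 = 1.2575 / 2.5 = 0.503 km⁻¹

0.503 km⁻¹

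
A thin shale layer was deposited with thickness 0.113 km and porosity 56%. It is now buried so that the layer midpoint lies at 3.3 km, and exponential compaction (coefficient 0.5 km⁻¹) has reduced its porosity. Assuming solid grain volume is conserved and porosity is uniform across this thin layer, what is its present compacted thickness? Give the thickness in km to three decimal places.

Porosity at 3.3 km: phi = 0.56·exp(−0.5×3.3) = 0.1075
Solid-volume conservation: h(1−phi) = h₀(1−phi₀) ⇒ h = h₀·(1−phi₀)/(1−phi)
h = 0.113 × (1 − 0.56)/(1 − 0.1075) = 0.113 × 0.4930 = 0.0557 km

0.056 km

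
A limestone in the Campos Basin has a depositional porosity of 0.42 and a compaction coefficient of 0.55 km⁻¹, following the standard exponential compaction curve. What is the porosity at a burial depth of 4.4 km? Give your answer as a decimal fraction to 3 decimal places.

0.037

phi = phi₀·exp(−c·d) = 0.42 × exp(−0.55 × 4.4) = 0.42 × exp(−2.42)
  = 0.42 × 0.0889 = 0.0373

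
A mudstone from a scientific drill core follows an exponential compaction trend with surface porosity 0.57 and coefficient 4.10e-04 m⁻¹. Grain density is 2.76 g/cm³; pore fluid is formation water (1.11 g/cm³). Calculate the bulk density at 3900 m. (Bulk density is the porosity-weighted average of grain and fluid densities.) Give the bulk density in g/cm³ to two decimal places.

Working in km (1 km = 1000 m; β in km⁻¹ = β in m⁻¹ × 1000):
Porosity at depth: n = 0.57·exp(−0.41×3.9) = 0.57×0.2021 = 0.1152
Bulk density: ρ_b = (1−n)ρ_g + n·ρ_f = 0.8848×2.76 + 0.1152×1.11
       = 2.442 + 0.128 = 2.570 g/cm³

2.57 g/cm³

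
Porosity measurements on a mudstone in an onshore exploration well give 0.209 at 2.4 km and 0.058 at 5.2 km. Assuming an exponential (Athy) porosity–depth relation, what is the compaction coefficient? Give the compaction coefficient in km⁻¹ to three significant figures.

Athy: φ(Z) = φ₀ e^(−βZ) ⇒ φ₁/φ₂ = e^{β(Z₂−Z₁)} ⇒ β = ln(φ₁/φ₂)/(Z₂−Z₁)
β = ln(0.209/0.058) / (5.2 − 2.4) = ln(3.603) / 2.8 = 1.2819 / 2.8 = 0.4578 km⁻¹

0.458 km⁻¹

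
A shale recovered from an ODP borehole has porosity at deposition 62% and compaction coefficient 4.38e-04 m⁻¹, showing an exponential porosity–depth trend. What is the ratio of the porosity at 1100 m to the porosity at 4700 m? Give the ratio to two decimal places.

4.84

Working in km (1 km = 1000 m; β in km⁻¹ = β in m⁻¹ × 1000):
φ(Z₁)/φ(Z₂) = e^(−β·Z₁)/e^(−β·Z₂) = e^{β(Z₂−Z₁)}
= exp(0.438 × 3.6) = exp(1.577) = 4.8394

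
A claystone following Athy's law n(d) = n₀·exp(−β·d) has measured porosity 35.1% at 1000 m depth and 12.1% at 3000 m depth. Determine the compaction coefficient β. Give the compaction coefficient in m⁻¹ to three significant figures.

Working in km (1 km = 1000 m; β in km⁻¹ = β in m⁻¹ × 1000):
Athy: n(d) = n₀ e^(−βd) ⇒ n₁/n₂ = e^{β(d₂−d₁)} ⇒ β = ln(n₁/n₂)/(d₂−d₁)
β = ln(0.351/0.121) / (3 − 1) = ln(2.901) / 2 = 1.0650 / 2 = 0.5325 km⁻¹

0.000532 m⁻¹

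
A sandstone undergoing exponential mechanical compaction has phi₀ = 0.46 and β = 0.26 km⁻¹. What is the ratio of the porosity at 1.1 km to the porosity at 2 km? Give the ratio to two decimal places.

phi(Z₁)/phi(Z₂) = e^(−β·Z₁)/e^(−β·Z₂) = e^{β(Z₂−Z₁)}
= exp(0.26 × 0.9) = exp(0.234) = 1.2636

1.26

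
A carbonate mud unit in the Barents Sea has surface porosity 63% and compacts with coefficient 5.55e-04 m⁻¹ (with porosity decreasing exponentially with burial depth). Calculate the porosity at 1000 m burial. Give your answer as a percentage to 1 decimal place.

36.2%

Working in km (1 km = 1000 m; β in km⁻¹ = β in m⁻¹ × 1000):
phi = phi₀·exp(−β·z) = 0.63 × exp(−0.555 × 1) = 0.63 × exp(−0.555)
  = 0.63 × 0.5741 = 0.3617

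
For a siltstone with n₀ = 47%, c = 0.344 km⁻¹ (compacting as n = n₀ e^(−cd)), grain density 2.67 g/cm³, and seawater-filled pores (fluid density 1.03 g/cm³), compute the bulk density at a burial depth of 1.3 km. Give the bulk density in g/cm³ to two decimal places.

2.18 g/cm³

Porosity at depth: n = 0.47·exp(−0.344×1.3) = 0.47×0.6394 = 0.3005
Bulk density: ρ_b = (1−n)ρ_g + n·ρ_f = 0.6995×2.67 + 0.3005×1.03
       = 1.868 + 0.310 = 2.177 g/cm³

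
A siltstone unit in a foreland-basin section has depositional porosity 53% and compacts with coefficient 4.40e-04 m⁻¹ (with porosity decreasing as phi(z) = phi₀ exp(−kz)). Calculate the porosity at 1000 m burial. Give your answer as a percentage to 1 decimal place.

Working in km (1 km = 1000 m; k in km⁻¹ = k in m⁻¹ × 1000):
phi = phi₀·exp(−k·z) = 0.53 × exp(−0.44 × 1) = 0.53 × exp(−0.44)
  = 0.53 × 0.6440 = 0.3413

34.1%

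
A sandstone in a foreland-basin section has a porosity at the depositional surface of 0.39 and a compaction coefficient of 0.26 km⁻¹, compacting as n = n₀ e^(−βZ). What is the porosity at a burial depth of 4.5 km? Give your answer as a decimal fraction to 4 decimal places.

0.1210

n = n₀·exp(−β·Z) = 0.39 × exp(−0.26 × 4.5) = 0.39 × exp(−1.17)
  = 0.39 × 0.3104 = 0.1210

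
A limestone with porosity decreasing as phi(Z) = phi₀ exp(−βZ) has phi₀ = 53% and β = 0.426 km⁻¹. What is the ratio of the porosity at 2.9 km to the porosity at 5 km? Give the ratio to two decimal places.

2.45

phi(Z₁)/phi(Z₂) = e^(−β·Z₁)/e^(−β·Z₂) = e^{β(Z₂−Z₁)}
= exp(0.426 × 2.1) = exp(0.8946) = 2.4464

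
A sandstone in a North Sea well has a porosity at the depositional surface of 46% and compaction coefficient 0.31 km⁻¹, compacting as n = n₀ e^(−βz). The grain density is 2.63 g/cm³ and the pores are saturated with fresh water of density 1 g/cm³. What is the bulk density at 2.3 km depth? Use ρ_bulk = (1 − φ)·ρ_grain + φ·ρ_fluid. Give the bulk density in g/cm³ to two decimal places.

Porosity at depth: n = 0.46·exp(−0.31×2.3) = 0.46×0.4902 = 0.2255
Bulk density: ρ_b = (1−n)ρ_g + n·ρ_f = 0.7745×2.63 + 0.2255×1
       = 2.037 + 0.225 = 2.262 g/cm³

2.26 g/cm³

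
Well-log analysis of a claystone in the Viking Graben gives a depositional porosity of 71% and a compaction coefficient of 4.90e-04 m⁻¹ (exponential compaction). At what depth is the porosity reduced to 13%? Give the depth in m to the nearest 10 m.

3460 m

Working in km (1 km = 1000 m; β in km⁻¹ = β in m⁻¹ × 1000):
Invert Athy's law: z = ln(phi₀/phi) / β
z = ln(0.71/0.13) / 0.49 = ln(5.462) / 0.49 = 1.6977 / 0.49 = 3.465 km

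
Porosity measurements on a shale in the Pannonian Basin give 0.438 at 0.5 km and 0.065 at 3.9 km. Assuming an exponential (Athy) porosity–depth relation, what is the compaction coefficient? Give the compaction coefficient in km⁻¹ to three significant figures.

Athy: φ(z) = φ₀ e^(−kz) ⇒ φ₁/φ₂ = e^{k(z₂−z₁)} ⇒ k = ln(φ₁/φ₂)/(z₂−z₁)
k = ln(0.438/0.065) / (3.9 − 0.5) = ln(6.738) / 3.4 = 1.9078 / 3.4 = 0.5611 km⁻¹

0.561 km⁻¹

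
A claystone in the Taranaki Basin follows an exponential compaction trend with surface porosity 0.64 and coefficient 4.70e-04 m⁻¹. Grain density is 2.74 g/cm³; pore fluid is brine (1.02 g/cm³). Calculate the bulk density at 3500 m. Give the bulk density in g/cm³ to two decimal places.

2.53 g/cm³

Working in km (1 km = 1000 m; β in km⁻¹ = β in m⁻¹ × 1000):
Porosity at depth: phi = 0.64·exp(−0.47×3.5) = 0.64×0.1930 = 0.1235
Bulk density: ρ_b = (1−phi)ρ_g + phi·ρ_f = 0.8765×2.74 + 0.1235×1.02
       = 2.402 + 0.126 = 2.528 g/cm³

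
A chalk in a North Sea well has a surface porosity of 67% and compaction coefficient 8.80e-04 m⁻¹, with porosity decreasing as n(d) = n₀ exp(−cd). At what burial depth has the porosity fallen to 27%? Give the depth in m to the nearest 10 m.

1030 m

Working in km (1 km = 1000 m; c in km⁻¹ = c in m⁻¹ × 1000):
Invert Athy's law: d = ln(n₀/n) / c
d = ln(0.67/0.27) / 0.88 = ln(2.481) / 0.88 = 0.9089 / 0.88 = 1.033 km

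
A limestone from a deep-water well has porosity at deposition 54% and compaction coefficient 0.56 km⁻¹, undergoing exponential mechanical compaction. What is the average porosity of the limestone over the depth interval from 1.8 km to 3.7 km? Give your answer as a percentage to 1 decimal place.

12.1%

⟨φ⟩ = (1/(d₂−d₁)) ∫ φ₀ e^(−βd) dd = φ₀·(e^(−β·d₁) − e^(−β·d₂)) / (β·(d₂−d₁))
e^(−0.56×1.8) = 0.3649; e^(−0.56×3.7) = 0.1259
⟨φ⟩ = 0.54 × (0.3649 − 0.1259) / (0.56 × 1.9) = 0.54 × 0.2246 = 0.1213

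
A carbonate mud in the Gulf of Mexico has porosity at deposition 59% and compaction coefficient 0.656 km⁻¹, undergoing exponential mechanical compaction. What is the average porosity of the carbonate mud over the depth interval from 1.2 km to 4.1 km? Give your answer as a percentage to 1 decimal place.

⟨φ⟩ = (1/(z₂−z₁)) ∫ φ₀ e^(−cz) dz = φ₀·(e^(−c·z₁) − e^(−c·z₂)) / (c·(z₂−z₁))
e^(−0.656×1.2) = 0.4551; e^(−0.656×4.1) = 0.0679
⟨φ⟩ = 0.59 × (0.4551 − 0.0679) / (0.656 × 2.9) = 0.59 × 0.2035 = 0.1201

12.0%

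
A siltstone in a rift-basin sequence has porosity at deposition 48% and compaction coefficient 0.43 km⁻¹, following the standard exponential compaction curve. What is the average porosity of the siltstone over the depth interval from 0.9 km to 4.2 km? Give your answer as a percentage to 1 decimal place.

17.4%

⟨φ⟩ = (1/(Z₂−Z₁)) ∫ φ₀ e^(−βZ) dZ = φ₀·(e^(−β·Z₁) − e^(−β·Z₂)) / (β·(Z₂−Z₁))
e^(−0.43×0.9) = 0.6791; e^(−0.43×4.2) = 0.1643
⟨φ⟩ = 0.48 × (0.6791 − 0.1643) / (0.43 × 3.3) = 0.48 × 0.3628 = 0.1741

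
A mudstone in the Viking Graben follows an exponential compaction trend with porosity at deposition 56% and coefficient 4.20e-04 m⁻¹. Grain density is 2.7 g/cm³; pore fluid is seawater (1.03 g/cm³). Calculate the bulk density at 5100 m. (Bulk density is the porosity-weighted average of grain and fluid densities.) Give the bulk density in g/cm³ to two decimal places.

Working in km (1 km = 1000 m; c in km⁻¹ = c in m⁻¹ × 1000):
Porosity at depth: n = 0.56·exp(−0.42×5.1) = 0.56×0.1174 = 0.0658
Bulk density: ρ_b = (1−n)ρ_g + n·ρ_f = 0.9342×2.7 + 0.0658×1.03
       = 2.522 + 0.068 = 2.590 g/cm³

2.59 g/cm³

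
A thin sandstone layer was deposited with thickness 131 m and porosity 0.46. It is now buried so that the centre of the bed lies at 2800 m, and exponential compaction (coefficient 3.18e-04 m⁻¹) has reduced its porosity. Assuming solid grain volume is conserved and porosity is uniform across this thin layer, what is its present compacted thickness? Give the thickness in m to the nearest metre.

87 m

Working in km (1 km = 1000 m; c in km⁻¹ = c in m⁻¹ × 1000):
Porosity at 2.8 km: phi = 0.46·exp(−0.318×2.8) = 0.1888
Solid-volume conservation: h(1−phi) = h₀(1−phi₀) ⇒ h = h₀·(1−phi₀)/(1−phi)
h = 0.131 × (1 − 0.46)/(1 − 0.1888) = 0.131 × 0.6657 = 0.0872 km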